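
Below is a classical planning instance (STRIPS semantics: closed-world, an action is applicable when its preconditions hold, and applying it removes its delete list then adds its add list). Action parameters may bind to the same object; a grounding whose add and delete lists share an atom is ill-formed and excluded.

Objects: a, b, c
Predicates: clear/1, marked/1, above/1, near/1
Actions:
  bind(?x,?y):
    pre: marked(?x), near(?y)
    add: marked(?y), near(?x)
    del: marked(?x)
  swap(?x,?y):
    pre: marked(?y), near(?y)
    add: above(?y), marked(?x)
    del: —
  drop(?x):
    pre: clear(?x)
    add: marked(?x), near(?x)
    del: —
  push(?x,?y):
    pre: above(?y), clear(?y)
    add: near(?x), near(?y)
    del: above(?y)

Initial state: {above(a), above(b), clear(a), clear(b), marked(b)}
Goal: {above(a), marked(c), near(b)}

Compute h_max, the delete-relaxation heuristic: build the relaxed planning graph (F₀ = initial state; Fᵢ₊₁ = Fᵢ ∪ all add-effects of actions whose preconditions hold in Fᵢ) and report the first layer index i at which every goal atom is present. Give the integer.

F0 = init (5 atoms)
F1 = F0 ∪ {marked(a), near(a), near(b), near(c)}  (9 atoms)
F2 = F1 ∪ {marked(c)}  (10 atoms)
goal ⊆ F2  ⇒  h_max = 2

2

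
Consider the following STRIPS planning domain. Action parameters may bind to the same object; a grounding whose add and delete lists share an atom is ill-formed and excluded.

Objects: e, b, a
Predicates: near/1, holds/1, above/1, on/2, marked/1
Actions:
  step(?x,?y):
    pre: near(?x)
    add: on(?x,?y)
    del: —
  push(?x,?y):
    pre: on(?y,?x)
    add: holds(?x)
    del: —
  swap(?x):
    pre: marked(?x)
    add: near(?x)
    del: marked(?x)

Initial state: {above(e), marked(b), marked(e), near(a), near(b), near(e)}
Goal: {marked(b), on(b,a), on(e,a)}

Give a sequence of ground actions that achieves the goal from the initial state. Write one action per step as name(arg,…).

1. step(e,a)  →  {above(e), marked(b), marked(e), near(a), near(b), near(e), on(e,a)}
2. step(b,a)  →  {above(e), marked(b), marked(e), near(a), near(b), near(e), on(b,a), on(e,a)}

step(e,a); step(b,a)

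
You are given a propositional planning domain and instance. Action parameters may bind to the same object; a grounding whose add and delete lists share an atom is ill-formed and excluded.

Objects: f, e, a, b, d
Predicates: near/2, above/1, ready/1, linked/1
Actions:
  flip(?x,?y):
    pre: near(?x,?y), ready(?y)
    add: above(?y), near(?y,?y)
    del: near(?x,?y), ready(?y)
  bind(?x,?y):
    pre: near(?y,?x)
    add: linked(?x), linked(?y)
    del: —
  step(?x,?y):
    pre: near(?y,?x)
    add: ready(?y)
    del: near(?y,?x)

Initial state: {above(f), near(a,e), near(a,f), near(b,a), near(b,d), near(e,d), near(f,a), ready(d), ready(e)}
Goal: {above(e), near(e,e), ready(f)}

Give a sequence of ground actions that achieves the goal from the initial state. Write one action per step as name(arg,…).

flip(a,e); step(a,f)

1. flip(a,e)  →  {above(e), above(f), near(a,f), near(b,a), near(b,d), near(e,d), near(e,e), near(f,a), ready(d)}
2. step(a,f)  →  {above(e), above(f), near(a,f), near(b,a), near(b,d), near(e,d), near(e,e), ready(d), ready(f)}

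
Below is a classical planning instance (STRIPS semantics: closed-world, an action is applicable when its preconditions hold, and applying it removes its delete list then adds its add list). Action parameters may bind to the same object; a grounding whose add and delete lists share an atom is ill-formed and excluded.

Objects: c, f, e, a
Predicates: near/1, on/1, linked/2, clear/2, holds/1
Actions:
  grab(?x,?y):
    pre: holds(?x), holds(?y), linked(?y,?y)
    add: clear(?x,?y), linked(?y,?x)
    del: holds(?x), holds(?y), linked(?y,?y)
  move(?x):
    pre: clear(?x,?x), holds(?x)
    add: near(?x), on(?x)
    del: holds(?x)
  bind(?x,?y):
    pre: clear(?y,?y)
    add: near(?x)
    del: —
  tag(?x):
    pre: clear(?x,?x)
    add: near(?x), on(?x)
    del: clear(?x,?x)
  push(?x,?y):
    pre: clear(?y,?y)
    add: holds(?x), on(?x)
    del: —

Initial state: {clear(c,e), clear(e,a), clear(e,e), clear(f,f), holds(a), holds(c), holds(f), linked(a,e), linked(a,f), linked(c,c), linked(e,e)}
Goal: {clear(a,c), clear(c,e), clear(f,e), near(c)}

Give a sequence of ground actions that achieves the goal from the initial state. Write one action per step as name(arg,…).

grab(a,c); bind(c,f); push(e,f); grab(f,e)

1. grab(a,c)  →  {clear(a,c), clear(c,e), clear(e,a), clear(e,e), clear(f,f), holds(f), linked(a,e), linked(a,f), linked(c,a), linked(e,e)}
2. bind(c,f)  →  {clear(a,c), clear(c,e), clear(e,a), clear(e,e), clear(f,f), holds(f), linked(a,e), linked(a,f), linked(c,a), linked(e,e), near(c)}
3. push(e,f)  →  {clear(a,c), clear(c,e), clear(e,a), clear(e,e), clear(f,f), holds(e), holds(f), linked(a,e), linked(a,f), linked(c,a), linked(e,e), near(c), on(e)}
4. grab(f,e)  →  {clear(a,c), clear(c,e), clear(e,a), clear(e,e), clear(f,e), clear(f,f), linked(a,e), linked(a,f), linked(c,a), linked(e,f), near(c), on(e)}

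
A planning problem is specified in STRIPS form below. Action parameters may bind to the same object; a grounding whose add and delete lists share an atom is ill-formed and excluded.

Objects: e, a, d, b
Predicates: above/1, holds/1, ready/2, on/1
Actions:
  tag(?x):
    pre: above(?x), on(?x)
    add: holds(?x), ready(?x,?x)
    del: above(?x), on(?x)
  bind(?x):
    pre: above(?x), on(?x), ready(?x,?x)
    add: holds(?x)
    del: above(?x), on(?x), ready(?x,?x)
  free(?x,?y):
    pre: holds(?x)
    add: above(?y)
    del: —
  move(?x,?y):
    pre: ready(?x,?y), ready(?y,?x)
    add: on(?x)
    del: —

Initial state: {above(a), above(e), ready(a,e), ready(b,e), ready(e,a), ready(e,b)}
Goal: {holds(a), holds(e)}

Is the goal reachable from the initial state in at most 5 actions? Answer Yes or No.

1. move(e,a)  →  {above(a), above(e), on(e), ready(a,e), ready(b,e), ready(e,a), ready(e,b)}
2. tag(e)  →  {above(a), holds(e), ready(a,e), ready(b,e), ready(e,a), ready(e,b), ready(e,e)}
3. move(a,e)  →  {above(a), holds(e), on(a), ready(a,e), ready(b,e), ready(e,a), ready(e,b), ready(e,e)}
4. tag(a)  →  {holds(a), holds(e), ready(a,a), ready(a,e), ready(b,e), ready(e,a), ready(e,b), ready(e,e)}
optimal plan length = 4; 4 ≤ 5

Yes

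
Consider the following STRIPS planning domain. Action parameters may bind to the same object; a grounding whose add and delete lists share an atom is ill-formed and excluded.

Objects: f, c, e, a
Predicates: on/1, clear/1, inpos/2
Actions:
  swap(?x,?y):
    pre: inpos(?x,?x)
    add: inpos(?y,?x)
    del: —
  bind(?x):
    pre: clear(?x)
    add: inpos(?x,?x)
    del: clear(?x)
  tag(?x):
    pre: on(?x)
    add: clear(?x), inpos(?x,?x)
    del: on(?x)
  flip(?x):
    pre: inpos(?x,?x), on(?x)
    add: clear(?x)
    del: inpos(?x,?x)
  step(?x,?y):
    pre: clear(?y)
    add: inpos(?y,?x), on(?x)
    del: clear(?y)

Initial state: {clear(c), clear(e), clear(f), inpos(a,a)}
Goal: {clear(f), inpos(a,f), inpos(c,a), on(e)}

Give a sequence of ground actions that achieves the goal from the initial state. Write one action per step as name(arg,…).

1. step(e,e)  →  {clear(c), clear(f), inpos(a,a), inpos(e,e), on(e)}
2. step(a,c)  →  {clear(f), inpos(a,a), inpos(c,a), inpos(e,e), on(a), on(e)}
3. tag(a)  →  {clear(a), clear(f), inpos(a,a), inpos(c,a), inpos(e,e), on(e)}
4. step(f,a)  →  {clear(f), inpos(a,a), inpos(a,f), inpos(c,a), inpos(e,e), on(e), on(f)}

step(e,e); step(a,c); tag(a); step(f,a)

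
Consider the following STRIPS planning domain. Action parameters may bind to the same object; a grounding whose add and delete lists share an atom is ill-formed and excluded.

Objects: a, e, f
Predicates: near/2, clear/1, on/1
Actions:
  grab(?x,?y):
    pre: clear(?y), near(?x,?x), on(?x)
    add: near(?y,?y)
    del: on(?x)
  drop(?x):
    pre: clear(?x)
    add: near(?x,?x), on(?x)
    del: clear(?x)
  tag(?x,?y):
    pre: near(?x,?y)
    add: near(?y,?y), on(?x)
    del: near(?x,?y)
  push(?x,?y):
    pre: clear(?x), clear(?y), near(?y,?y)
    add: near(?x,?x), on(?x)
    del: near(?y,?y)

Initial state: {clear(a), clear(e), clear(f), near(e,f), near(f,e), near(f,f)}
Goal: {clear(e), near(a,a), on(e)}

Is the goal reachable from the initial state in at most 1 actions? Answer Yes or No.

1. drop(a)  →  {clear(e), clear(f), near(a,a), near(e,f), near(f,e), near(f,f), on(a)}
2. tag(e,f)  →  {clear(e), clear(f), near(a,a), near(f,e), near(f,f), on(a), on(e)}
optimal plan length = 2; 2 > 1

No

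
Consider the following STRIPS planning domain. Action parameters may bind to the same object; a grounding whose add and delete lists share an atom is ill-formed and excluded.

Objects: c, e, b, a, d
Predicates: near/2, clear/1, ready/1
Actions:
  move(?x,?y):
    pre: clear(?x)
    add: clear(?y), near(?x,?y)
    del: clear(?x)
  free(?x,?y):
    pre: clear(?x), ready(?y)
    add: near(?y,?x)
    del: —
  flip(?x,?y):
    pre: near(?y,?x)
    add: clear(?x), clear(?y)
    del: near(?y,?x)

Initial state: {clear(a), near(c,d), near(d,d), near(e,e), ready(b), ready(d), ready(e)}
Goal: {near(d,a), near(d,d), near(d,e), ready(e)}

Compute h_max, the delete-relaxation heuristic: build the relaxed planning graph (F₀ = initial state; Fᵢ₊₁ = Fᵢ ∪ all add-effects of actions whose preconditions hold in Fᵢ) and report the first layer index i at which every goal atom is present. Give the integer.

2

F0 = init (7 atoms)
F1 = F0 ∪ {clear(b), clear(c), clear(d), clear(e), near(a,b), near(a,c), near(a,d), near(a,e), near(b,a), near(d,a), near(e,a)}  (18 atoms)
F2 = F1 ∪ {near(b,b), near(b,c), near(b,d), near(b,e), near(c,a), near(c,b), near(c,e), near(d,b), near(d,c), near(d,e), near(e,b), near(e,c), near(e,d)}  (31 atoms)
goal ⊆ F2  ⇒  h_max = 2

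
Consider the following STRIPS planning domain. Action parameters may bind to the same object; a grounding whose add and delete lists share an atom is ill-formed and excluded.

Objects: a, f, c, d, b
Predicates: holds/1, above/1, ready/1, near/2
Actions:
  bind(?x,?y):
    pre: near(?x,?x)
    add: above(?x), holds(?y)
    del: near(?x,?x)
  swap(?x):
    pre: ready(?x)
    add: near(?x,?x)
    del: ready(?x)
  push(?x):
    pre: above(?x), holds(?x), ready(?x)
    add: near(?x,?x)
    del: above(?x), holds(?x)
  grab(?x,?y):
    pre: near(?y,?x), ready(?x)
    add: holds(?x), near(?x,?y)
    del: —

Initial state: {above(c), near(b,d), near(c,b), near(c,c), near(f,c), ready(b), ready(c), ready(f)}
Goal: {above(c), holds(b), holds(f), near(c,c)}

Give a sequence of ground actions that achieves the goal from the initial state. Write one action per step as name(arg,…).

bind(c,f); swap(c); grab(b,c)

1. bind(c,f)  →  {above(c), holds(f), near(b,d), near(c,b), near(f,c), ready(b), ready(c), ready(f)}
2. swap(c)  →  {above(c), holds(f), near(b,d), near(c,b), near(c,c), near(f,c), ready(b), ready(f)}
3. grab(b,c)  →  {above(c), holds(b), holds(f), near(b,c), near(b,d), near(c,b), near(c,c), near(f,c), ready(b), ready(f)}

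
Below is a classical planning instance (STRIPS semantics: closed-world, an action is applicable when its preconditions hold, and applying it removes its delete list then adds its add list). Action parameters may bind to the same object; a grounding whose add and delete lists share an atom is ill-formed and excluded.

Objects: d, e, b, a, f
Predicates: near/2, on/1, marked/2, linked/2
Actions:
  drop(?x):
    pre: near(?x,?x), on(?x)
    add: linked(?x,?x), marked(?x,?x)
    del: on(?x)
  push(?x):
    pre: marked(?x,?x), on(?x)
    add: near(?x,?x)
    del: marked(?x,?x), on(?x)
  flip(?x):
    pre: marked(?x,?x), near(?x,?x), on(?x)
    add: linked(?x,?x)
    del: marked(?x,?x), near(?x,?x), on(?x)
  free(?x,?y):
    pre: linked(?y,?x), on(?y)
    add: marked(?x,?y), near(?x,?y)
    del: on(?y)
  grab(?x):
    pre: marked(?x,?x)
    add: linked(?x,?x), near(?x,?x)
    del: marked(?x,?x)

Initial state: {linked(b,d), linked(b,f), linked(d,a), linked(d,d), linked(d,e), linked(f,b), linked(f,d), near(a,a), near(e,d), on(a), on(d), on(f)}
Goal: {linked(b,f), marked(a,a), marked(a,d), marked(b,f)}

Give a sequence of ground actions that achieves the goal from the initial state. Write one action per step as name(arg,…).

1. drop(a)  →  {linked(a,a), linked(b,d), linked(b,f), linked(d,a), linked(d,d), linked(d,e), linked(f,b), linked(f,d), marked(a,a), near(a,a), near(e,d), on(d), on(f)}
2. free(b,f)  →  {linked(a,a), linked(b,d), linked(b,f), linked(d,a), linked(d,d), linked(d,e), linked(f,b), linked(f,d), marked(a,a), marked(b,f), near(a,a), near(b,f), near(e,d), on(d)}
3. free(a,d)  →  {linked(a,a), linked(b,d), linked(b,f), linked(d,a), linked(d,d), linked(d,e), linked(f,b), linked(f,d), marked(a,a), marked(a,d), marked(b,f), near(a,a), near(a,d), near(b,f), near(e,d)}

drop(a); free(b,f); free(a,d)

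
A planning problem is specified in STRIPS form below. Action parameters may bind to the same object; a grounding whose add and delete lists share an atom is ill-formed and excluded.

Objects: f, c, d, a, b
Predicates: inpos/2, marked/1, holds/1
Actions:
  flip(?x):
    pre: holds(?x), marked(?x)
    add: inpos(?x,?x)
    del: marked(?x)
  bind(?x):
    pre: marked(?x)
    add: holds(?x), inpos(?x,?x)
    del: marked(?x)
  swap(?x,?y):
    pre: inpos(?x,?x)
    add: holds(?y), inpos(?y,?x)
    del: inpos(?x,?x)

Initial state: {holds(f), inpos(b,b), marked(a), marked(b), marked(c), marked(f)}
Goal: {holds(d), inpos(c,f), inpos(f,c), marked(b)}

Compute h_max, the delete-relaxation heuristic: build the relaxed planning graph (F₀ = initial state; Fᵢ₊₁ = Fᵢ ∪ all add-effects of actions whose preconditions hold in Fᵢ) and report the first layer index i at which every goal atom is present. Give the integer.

F0 = init (6 atoms)
F1 = F0 ∪ {holds(a), holds(b), holds(c), holds(d), inpos(a,a), inpos(a,b), inpos(c,b), inpos(c,c), inpos(d,b), inpos(f,b), inpos(f,f)}  (17 atoms)
F2 = F1 ∪ {inpos(a,c), inpos(a,f), inpos(b,a), inpos(b,c), inpos(b,f), inpos(c,a), inpos(c,f), inpos(d,a), inpos(d,c), inpos(d,f), inpos(f,a), inpos(f,c)}  (29 atoms)
goal ⊆ F2  ⇒  h_max = 2

2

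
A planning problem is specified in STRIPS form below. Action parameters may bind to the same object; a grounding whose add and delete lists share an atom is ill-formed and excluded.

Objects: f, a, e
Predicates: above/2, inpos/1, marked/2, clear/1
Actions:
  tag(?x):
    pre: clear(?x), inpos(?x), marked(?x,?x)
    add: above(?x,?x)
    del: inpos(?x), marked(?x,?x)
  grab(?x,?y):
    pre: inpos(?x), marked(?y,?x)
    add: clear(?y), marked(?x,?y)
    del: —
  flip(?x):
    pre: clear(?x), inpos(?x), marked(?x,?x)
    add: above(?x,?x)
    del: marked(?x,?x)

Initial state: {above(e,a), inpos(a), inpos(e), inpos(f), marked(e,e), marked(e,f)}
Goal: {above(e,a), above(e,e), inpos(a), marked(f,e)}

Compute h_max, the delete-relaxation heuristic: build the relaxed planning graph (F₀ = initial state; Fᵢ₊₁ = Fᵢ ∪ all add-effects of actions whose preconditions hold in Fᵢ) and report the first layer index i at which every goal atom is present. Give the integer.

2

F0 = init (6 atoms)
F1 = F0 ∪ {clear(e), marked(f,e)}  (8 atoms)
F2 = F1 ∪ {above(e,e), clear(f)}  (10 atoms)
goal ⊆ F2  ⇒  h_max = 2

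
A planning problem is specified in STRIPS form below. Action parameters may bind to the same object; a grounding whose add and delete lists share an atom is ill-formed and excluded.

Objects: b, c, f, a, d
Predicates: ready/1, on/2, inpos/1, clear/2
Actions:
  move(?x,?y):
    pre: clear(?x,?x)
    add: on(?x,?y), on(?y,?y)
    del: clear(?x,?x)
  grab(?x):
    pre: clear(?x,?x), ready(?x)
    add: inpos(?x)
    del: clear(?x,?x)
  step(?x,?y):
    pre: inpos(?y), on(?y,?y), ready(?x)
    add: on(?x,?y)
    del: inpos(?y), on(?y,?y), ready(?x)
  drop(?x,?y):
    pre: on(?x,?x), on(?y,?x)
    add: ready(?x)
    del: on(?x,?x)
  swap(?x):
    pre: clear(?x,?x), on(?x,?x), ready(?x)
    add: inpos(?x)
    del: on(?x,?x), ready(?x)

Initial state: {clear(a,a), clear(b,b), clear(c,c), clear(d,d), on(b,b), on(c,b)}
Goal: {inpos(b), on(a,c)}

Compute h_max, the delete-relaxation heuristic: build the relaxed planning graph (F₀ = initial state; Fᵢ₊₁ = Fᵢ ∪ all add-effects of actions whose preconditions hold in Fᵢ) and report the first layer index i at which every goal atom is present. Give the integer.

2

F0 = init (6 atoms)
F1 = F0 ∪ {on(a,a), on(a,b), on(a,c), on(a,d), on(a,f), on(b,a), on(b,c), on(b,d), on(b,f), on(c,a), on(c,c), on(c,d), on(c,f), on(d,a), on(d,b), on(d,c), on(d,d), on(d,f), on(f,f), ready(b)}  (26 atoms)
F2 = F1 ∪ {inpos(b), ready(a), ready(c), ready(d), ready(f)}  (31 atoms)
goal ⊆ F2  ⇒  h_max = 2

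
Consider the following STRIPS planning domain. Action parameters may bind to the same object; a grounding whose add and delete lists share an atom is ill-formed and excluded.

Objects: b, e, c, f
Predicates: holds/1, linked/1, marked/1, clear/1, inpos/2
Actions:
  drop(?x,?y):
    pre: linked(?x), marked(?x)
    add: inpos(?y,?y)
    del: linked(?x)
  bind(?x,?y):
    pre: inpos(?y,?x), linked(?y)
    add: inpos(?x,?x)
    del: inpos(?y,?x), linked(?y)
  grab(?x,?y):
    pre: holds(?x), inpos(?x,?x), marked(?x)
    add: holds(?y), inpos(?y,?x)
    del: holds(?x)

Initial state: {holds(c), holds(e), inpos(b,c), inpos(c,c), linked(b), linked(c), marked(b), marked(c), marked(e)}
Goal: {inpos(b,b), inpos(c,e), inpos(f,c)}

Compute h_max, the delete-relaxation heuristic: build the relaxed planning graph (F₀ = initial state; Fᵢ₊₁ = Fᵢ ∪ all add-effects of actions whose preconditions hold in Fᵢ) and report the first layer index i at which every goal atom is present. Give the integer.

F0 = init (9 atoms)
F1 = F0 ∪ {holds(b), holds(f), inpos(b,b), inpos(e,c), inpos(e,e), inpos(f,c), inpos(f,f)}  (16 atoms)
F2 = F1 ∪ {inpos(b,e), inpos(c,b), inpos(c,e), inpos(e,b), inpos(f,b), inpos(f,e)}  (22 atoms)
goal ⊆ F2  ⇒  h_max = 2

2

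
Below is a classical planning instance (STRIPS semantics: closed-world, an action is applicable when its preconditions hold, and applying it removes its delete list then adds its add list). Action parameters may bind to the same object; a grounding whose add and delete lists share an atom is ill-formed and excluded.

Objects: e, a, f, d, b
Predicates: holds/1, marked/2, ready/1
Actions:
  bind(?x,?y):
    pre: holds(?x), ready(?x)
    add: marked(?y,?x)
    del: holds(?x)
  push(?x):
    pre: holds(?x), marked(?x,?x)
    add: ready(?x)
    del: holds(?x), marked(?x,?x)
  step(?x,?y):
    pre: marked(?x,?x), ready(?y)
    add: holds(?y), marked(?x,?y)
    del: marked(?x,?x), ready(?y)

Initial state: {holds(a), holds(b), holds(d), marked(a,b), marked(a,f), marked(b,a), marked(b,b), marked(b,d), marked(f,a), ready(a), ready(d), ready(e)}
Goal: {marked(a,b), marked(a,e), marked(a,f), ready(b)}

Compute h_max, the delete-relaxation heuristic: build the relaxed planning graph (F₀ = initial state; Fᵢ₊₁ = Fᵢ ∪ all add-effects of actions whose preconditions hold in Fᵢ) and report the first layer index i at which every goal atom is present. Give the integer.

2

F0 = init (12 atoms)
F1 = F0 ∪ {holds(e), marked(a,a), marked(a,d), marked(b,e), marked(d,a), marked(d,d), marked(e,a), marked(e,d), marked(f,d), ready(b)}  (22 atoms)
F2 = F1 ∪ {marked(a,e), marked(d,b), marked(d,e), marked(e,b), marked(e,e), marked(f,b), marked(f,e)}  (29 atoms)
goal ⊆ F2  ⇒  h_max = 2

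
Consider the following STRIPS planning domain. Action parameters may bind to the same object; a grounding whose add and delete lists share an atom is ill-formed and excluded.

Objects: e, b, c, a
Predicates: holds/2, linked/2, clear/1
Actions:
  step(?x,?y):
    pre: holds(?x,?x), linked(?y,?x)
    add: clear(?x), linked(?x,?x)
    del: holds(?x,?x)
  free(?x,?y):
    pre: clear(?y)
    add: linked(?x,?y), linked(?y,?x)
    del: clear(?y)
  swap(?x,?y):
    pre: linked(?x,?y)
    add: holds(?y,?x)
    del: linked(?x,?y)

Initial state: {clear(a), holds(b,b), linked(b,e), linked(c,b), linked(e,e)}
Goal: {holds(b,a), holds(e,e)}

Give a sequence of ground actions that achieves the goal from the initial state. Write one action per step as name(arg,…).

1. free(b,a)  →  {holds(b,b), linked(a,b), linked(b,a), linked(b,e), linked(c,b), linked(e,e)}
2. swap(e,e)  →  {holds(b,b), holds(e,e), linked(a,b), linked(b,a), linked(b,e), linked(c,b)}
3. swap(a,b)  →  {holds(b,a), holds(b,b), holds(e,e), linked(b,a), linked(b,e), linked(c,b)}

free(b,a); swap(e,e); swap(a,b)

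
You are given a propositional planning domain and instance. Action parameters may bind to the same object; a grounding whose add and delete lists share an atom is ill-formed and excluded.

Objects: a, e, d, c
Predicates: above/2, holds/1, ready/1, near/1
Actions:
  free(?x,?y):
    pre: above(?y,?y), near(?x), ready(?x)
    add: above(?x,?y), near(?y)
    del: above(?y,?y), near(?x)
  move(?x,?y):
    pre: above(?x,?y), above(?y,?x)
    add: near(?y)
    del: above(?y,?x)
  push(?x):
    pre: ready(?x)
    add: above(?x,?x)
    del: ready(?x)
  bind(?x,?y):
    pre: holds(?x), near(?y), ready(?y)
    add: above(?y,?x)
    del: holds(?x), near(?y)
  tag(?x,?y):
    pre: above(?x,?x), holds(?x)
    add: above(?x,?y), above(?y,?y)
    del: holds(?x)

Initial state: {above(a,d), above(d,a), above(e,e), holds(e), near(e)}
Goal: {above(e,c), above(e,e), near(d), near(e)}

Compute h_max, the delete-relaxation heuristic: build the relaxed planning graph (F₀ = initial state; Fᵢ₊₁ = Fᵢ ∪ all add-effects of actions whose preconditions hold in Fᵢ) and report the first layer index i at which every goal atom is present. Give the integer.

F0 = init (5 atoms)
F1 = F0 ∪ {above(a,a), above(c,c), above(d,d), above(e,a), above(e,c), above(e,d), near(a), near(d)}  (13 atoms)
goal ⊆ F1  ⇒  h_max = 1

1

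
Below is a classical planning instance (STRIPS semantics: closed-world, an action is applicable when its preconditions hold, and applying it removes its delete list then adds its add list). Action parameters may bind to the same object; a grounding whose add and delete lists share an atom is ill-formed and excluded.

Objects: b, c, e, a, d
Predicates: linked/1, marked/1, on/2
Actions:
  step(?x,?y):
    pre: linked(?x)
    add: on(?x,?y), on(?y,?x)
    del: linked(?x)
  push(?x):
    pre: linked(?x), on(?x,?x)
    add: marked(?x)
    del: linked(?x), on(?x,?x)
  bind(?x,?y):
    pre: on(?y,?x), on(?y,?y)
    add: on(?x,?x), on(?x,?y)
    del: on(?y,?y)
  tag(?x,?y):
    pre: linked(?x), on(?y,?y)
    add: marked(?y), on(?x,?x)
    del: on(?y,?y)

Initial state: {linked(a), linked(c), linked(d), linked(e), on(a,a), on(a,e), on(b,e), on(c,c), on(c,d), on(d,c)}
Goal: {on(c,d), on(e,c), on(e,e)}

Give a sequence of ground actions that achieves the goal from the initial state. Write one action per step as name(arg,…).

step(c,e); step(e,e)

1. step(c,e)  →  {linked(a), linked(d), linked(e), on(a,a), on(a,e), on(b,e), on(c,c), on(c,d), on(c,e), on(d,c), on(e,c)}
2. step(e,e)  →  {linked(a), linked(d), on(a,a), on(a,e), on(b,e), on(c,c), on(c,d), on(c,e), on(d,c), on(e,c), on(e,e)}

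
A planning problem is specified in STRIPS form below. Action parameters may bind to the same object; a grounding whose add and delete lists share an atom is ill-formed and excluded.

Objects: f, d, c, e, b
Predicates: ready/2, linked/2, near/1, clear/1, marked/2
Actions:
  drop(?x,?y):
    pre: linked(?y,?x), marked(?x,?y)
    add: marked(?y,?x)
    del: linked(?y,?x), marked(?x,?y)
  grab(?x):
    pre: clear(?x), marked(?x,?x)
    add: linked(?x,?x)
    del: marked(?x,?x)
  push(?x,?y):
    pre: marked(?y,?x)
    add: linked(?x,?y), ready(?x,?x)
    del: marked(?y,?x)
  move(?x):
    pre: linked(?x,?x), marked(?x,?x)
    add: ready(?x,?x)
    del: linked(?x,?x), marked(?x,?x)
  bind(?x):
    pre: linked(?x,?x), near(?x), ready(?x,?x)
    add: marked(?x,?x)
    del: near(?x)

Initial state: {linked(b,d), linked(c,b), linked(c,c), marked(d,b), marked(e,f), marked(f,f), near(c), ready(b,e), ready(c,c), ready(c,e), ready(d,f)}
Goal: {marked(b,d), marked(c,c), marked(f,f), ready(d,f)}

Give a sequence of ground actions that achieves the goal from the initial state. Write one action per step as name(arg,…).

1. drop(d,b)  →  {linked(c,b), linked(c,c), marked(b,d), marked(e,f), marked(f,f), near(c), ready(b,e), ready(c,c), ready(c,e), ready(d,f)}
2. bind(c)  →  {linked(c,b), linked(c,c), marked(b,d), marked(c,c), marked(e,f), marked(f,f), ready(b,e), ready(c,c), ready(c,e), ready(d,f)}

drop(d,b); bind(c)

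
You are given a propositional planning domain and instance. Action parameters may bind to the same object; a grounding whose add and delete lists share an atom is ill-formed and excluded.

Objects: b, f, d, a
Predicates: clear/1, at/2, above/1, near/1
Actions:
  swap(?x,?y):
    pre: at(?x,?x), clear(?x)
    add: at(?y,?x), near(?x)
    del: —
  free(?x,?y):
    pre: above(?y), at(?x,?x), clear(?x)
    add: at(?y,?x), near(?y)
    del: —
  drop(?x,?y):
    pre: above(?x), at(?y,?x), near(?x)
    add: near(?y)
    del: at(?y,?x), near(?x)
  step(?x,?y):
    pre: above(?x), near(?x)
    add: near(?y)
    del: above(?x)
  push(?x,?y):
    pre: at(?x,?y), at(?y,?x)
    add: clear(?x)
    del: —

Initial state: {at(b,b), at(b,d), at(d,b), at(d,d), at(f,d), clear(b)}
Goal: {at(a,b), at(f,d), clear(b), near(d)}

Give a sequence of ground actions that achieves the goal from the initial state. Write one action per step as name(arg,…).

swap(b,a); push(d,b); swap(d,b)

1. swap(b,a)  →  {at(a,b), at(b,b), at(b,d), at(d,b), at(d,d), at(f,d), clear(b), near(b)}
2. push(d,b)  →  {at(a,b), at(b,b), at(b,d), at(d,b), at(d,d), at(f,d), clear(b), clear(d), near(b)}
3. swap(d,b)  →  {at(a,b), at(b,b), at(b,d), at(d,b), at(d,d), at(f,d), clear(b), clear(d), near(b), near(d)}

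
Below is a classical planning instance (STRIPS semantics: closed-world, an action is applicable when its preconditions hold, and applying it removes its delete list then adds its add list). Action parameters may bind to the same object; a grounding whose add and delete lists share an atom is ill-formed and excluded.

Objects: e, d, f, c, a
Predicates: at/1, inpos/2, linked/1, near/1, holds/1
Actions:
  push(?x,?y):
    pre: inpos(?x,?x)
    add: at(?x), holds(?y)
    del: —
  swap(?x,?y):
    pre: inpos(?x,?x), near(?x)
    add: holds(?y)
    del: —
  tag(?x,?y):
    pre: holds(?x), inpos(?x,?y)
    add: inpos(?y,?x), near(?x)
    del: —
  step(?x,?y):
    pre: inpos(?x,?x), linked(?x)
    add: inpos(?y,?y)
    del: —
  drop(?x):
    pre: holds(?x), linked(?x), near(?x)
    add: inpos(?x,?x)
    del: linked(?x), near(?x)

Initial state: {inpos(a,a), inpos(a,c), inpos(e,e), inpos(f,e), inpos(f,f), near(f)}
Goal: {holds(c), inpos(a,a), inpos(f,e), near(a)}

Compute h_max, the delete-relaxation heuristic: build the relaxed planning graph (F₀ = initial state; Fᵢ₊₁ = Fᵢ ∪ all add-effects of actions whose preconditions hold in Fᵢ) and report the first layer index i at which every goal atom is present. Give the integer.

2

F0 = init (6 atoms)
F1 = F0 ∪ {at(a), at(e), at(f), holds(a), holds(c), holds(d), holds(e), holds(f)}  (14 atoms)
F2 = F1 ∪ {inpos(c,a), inpos(e,f), near(a), near(e)}  (18 atoms)
goal ⊆ F2  ⇒  h_max = 2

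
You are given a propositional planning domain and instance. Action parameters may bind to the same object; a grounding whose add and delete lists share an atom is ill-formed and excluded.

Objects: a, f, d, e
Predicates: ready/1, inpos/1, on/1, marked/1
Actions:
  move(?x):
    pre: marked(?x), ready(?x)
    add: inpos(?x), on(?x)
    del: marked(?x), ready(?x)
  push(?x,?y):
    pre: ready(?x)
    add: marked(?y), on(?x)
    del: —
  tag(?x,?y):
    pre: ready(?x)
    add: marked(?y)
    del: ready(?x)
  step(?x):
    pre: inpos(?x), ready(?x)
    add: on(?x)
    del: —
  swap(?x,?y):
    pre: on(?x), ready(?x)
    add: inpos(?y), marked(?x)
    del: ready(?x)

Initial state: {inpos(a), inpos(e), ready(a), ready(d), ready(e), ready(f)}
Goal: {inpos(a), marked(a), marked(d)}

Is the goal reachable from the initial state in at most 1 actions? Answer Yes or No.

No

1. push(a,a)  →  {inpos(a), inpos(e), marked(a), on(a), ready(a), ready(d), ready(e), ready(f)}
2. push(a,d)  →  {inpos(a), inpos(e), marked(a), marked(d), on(a), ready(a), ready(d), ready(e), ready(f)}
optimal plan length = 2; 2 > 1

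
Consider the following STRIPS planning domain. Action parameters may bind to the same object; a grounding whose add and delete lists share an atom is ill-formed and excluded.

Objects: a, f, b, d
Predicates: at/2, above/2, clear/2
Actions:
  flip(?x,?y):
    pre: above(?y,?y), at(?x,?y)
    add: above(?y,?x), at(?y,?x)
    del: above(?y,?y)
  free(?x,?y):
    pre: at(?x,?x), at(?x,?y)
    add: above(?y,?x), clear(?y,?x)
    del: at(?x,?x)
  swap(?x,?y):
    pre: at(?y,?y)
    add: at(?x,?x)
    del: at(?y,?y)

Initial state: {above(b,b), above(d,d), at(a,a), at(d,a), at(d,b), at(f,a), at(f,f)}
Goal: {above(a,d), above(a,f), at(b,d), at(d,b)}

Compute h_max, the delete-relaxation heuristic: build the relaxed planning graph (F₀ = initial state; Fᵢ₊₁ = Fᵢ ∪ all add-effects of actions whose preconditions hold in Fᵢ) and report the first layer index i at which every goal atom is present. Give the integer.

2

F0 = init (7 atoms)
F1 = F0 ∪ {above(a,a), above(a,f), above(b,d), above(f,f), at(b,b), at(b,d), at(d,d), clear(a,a), clear(a,f), clear(f,f)}  (17 atoms)
F2 = F1 ∪ {above(a,d), above(d,b), at(a,d), at(a,f), clear(a,d), clear(b,b), clear(b,d), clear(d,b), clear(d,d)}  (26 atoms)
goal ⊆ F2  ⇒  h_max = 2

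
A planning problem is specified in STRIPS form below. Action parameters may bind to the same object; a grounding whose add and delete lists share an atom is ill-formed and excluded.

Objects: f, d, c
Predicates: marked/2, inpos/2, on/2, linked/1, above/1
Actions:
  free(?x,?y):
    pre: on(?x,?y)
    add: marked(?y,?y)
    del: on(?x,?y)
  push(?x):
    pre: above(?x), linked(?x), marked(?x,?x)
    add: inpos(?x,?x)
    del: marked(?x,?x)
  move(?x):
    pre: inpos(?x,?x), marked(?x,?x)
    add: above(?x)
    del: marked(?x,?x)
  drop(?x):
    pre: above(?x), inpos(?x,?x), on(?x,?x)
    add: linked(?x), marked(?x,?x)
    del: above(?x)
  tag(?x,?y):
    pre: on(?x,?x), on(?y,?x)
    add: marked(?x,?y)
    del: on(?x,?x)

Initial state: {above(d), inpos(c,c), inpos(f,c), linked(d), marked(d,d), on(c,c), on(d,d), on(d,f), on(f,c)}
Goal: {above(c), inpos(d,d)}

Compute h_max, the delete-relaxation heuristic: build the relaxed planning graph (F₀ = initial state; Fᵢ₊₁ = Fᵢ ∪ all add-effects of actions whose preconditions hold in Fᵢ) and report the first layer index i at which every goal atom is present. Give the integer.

2

F0 = init (9 atoms)
F1 = F0 ∪ {inpos(d,d), marked(c,c), marked(c,f), marked(f,f)}  (13 atoms)
F2 = F1 ∪ {above(c)}  (14 atoms)
goal ⊆ F2  ⇒  h_max = 2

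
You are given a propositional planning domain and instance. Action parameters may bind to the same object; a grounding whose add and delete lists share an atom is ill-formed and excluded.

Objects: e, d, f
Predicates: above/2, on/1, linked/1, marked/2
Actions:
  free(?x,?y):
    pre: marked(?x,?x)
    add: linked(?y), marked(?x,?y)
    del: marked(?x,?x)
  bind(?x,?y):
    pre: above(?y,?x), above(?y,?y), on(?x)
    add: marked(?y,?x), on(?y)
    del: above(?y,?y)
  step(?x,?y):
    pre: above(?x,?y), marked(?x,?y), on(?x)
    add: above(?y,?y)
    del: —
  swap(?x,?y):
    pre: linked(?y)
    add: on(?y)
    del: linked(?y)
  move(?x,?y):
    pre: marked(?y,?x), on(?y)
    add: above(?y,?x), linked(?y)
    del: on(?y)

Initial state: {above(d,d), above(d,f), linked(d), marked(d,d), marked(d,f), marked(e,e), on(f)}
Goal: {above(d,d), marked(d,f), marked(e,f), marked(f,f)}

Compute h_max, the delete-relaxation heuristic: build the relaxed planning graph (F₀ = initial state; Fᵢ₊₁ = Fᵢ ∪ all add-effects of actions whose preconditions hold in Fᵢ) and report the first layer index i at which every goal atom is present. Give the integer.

3

F0 = init (7 atoms)
F1 = F0 ∪ {linked(e), linked(f), marked(d,e), marked(e,d), marked(e,f), on(d)}  (13 atoms)
F2 = F1 ∪ {above(d,e), above(f,f), on(e)}  (16 atoms)
F3 = F2 ∪ {above(e,d), above(e,e), above(e,f), marked(f,f)}  (20 atoms)
goal ⊆ F3  ⇒  h_max = 3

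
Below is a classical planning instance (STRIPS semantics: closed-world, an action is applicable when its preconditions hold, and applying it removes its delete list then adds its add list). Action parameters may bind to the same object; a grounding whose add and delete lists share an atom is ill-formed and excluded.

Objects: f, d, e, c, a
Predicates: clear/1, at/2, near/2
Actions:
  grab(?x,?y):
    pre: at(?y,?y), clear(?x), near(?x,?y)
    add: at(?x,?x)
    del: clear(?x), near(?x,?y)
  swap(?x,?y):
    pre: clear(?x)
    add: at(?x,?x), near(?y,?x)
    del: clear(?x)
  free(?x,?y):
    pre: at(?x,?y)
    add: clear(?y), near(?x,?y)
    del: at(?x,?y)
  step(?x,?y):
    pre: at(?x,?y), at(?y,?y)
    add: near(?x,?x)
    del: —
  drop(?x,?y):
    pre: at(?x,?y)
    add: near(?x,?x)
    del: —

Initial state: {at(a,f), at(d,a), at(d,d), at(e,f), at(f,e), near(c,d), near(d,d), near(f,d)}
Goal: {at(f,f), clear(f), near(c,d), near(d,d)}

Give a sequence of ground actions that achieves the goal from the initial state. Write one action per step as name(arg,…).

free(e,f); grab(f,d); free(a,f)

1. free(e,f)  →  {at(a,f), at(d,a), at(d,d), at(f,e), clear(f), near(c,d), near(d,d), near(e,f), near(f,d)}
2. grab(f,d)  →  {at(a,f), at(d,a), at(d,d), at(f,e), at(f,f), near(c,d), near(d,d), near(e,f)}
3. free(a,f)  →  {at(d,a), at(d,d), at(f,e), at(f,f), clear(f), near(a,f), near(c,d), near(d,d), near(e,f)}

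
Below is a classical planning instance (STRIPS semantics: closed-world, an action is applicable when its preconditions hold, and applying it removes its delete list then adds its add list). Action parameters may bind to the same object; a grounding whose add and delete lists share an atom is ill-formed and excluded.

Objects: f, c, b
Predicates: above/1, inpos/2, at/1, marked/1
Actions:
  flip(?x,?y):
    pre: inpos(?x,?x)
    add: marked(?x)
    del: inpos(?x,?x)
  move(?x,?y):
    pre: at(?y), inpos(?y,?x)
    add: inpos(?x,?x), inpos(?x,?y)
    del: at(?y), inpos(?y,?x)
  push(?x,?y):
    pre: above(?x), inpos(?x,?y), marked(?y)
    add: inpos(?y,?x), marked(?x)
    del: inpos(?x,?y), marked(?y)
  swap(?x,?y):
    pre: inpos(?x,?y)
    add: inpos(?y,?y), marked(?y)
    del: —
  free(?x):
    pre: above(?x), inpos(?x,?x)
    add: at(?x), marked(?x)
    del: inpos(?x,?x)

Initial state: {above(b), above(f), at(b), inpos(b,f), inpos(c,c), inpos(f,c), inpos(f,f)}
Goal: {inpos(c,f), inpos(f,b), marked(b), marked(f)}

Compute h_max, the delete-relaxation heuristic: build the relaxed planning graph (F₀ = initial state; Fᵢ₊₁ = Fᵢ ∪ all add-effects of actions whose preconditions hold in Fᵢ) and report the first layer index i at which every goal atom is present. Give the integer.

2

F0 = init (7 atoms)
F1 = F0 ∪ {at(f), inpos(f,b), marked(c), marked(f)}  (11 atoms)
F2 = F1 ∪ {inpos(b,b), inpos(c,f), marked(b)}  (14 atoms)
goal ⊆ F2  ⇒  h_max = 2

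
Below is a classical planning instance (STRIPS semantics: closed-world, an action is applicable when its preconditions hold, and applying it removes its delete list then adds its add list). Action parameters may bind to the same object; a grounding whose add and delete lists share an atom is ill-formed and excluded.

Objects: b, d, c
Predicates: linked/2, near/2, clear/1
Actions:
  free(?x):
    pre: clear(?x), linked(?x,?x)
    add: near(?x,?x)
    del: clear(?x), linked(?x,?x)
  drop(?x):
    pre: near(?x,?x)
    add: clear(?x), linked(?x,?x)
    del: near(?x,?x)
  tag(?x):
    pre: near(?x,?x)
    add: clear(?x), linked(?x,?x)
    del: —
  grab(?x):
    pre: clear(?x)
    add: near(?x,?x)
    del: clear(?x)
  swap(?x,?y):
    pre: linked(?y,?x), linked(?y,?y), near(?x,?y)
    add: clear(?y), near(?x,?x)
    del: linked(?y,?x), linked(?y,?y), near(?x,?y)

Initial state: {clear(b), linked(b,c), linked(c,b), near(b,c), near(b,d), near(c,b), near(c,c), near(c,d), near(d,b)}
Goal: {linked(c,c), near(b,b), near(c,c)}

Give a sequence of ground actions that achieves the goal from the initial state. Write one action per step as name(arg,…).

1. tag(c)  →  {clear(b), clear(c), linked(b,c), linked(c,b), linked(c,c), near(b,c), near(b,d), near(c,b), near(c,c), near(c,d), near(d,b)}
2. grab(b)  →  {clear(c), linked(b,c), linked(c,b), linked(c,c), near(b,b), near(b,c), near(b,d), near(c,b), near(c,c), near(c,d), near(d,b)}

tag(c); grab(b)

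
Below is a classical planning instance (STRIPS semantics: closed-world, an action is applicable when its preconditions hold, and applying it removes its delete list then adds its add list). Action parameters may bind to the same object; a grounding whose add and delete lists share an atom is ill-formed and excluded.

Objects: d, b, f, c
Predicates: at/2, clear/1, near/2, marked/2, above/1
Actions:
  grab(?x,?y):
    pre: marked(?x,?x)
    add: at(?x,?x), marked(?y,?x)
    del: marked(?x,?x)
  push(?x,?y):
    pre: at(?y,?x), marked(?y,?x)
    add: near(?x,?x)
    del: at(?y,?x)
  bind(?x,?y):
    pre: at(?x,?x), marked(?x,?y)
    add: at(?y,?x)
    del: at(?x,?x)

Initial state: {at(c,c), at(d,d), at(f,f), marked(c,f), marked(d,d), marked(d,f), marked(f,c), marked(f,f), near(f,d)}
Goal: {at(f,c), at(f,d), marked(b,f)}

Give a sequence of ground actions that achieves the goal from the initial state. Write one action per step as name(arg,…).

grab(f,b); bind(d,f); bind(c,f)

1. grab(f,b)  →  {at(c,c), at(d,d), at(f,f), marked(b,f), marked(c,f), marked(d,d), marked(d,f), marked(f,c), near(f,d)}
2. bind(d,f)  →  {at(c,c), at(f,d), at(f,f), marked(b,f), marked(c,f), marked(d,d), marked(d,f), marked(f,c), near(f,d)}
3. bind(c,f)  →  {at(f,c), at(f,d), at(f,f), marked(b,f), marked(c,f), marked(d,d), marked(d,f), marked(f,c), near(f,d)}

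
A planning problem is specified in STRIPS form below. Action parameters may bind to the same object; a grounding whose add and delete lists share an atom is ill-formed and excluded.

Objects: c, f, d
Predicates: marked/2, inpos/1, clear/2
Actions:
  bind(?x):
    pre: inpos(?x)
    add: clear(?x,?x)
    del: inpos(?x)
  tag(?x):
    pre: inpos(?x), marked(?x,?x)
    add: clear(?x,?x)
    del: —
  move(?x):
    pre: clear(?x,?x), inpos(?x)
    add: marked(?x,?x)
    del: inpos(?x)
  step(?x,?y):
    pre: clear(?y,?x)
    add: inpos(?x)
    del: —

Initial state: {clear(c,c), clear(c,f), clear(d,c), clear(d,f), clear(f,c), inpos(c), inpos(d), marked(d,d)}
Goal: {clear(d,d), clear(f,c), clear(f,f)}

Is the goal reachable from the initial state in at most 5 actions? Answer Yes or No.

1. bind(d)  →  {clear(c,c), clear(c,f), clear(d,c), clear(d,d), clear(d,f), clear(f,c), inpos(c), marked(d,d)}
2. step(f,c)  →  {clear(c,c), clear(c,f), clear(d,c), clear(d,d), clear(d,f), clear(f,c), inpos(c), inpos(f), marked(d,d)}
3. bind(f)  →  {clear(c,c), clear(c,f), clear(d,c), clear(d,d), clear(d,f), clear(f,c), clear(f,f), inpos(c), marked(d,d)}
optimal plan length = 3; 3 ≤ 5

Yes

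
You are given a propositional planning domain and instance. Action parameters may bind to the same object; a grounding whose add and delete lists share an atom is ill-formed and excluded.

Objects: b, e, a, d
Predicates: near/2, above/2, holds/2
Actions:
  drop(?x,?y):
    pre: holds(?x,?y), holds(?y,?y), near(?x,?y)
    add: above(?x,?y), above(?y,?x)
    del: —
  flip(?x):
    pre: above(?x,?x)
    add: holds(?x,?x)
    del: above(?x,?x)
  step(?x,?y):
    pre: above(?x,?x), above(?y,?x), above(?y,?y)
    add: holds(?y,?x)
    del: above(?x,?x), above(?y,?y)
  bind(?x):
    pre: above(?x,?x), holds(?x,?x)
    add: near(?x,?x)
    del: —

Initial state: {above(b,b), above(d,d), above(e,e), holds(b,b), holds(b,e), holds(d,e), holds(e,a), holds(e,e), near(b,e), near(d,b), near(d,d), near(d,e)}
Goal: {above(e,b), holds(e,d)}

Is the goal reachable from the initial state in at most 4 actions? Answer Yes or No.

1. drop(b,e)  →  {above(b,b), above(b,e), above(d,d), above(e,b), above(e,e), holds(b,b), holds(b,e), holds(d,e), holds(e,a), holds(e,e), near(b,e), near(d,b), near(d,d), near(d,e)}
2. drop(d,e)  →  {above(b,b), above(b,e), above(d,d), above(d,e), above(e,b), above(e,d), above(e,e), holds(b,b), holds(b,e), holds(d,e), holds(e,a), holds(e,e), near(b,e), near(d,b), near(d,d), near(d,e)}
3. step(d,e)  →  {above(b,b), above(b,e), above(d,e), above(e,b), above(e,d), holds(b,b), holds(b,e), holds(d,e), holds(e,a), holds(e,d), holds(e,e), near(b,e), near(d,b), near(d,d), near(d,e)}
optimal plan length = 3; 3 ≤ 4

Yes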